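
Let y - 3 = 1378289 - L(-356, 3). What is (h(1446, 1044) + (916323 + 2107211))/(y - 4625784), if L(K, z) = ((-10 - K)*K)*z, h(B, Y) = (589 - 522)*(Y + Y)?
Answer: -1581715/1438982 ≈ -1.0992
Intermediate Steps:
h(B, Y) = 134*Y (h(B, Y) = 67*(2*Y) = 134*Y)
L(K, z) = K*z*(-10 - K) (L(K, z) = (K*(-10 - K))*z = K*z*(-10 - K))
y = 1747820 (y = 3 + (1378289 - (-1)*(-356)*3*(10 - 356)) = 3 + (1378289 - (-1)*(-356)*3*(-346)) = 3 + (1378289 - 1*(-369528)) = 3 + (1378289 + 369528) = 3 + 1747817 = 1747820)
(h(1446, 1044) + (916323 + 2107211))/(y - 4625784) = (134*1044 + (916323 + 2107211))/(1747820 - 4625784) = (139896 + 3023534)/(-2877964) = 3163430*(-1/2877964) = -1581715/1438982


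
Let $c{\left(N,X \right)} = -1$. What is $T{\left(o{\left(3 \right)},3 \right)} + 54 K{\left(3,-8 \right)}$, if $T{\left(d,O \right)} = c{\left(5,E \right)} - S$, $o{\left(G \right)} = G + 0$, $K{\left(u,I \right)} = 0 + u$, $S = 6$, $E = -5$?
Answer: $155$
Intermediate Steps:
$K{\left(u,I \right)} = u$
$o{\left(G \right)} = G$
$T{\left(d,O \right)} = -7$ ($T{\left(d,O \right)} = -1 - 6 = -7$)
$T{\left(o{\left(3 \right)},3 \right)} + 54 K{\left(3,-8 \right)} = -7 + 54 \cdot 3 = -7 + 162 = 155$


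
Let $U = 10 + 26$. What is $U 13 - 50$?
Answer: $418$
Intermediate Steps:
$U = 36$
$U 13 - 50 = 36 \cdot 13 - 50 = 468 - 50 = 418$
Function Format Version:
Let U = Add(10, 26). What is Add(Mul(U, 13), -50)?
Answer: 418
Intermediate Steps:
U = 36
Add(Mul(U, 13), -50) = Add(Mul(36, 13), -50) = Add(468, -50) = 418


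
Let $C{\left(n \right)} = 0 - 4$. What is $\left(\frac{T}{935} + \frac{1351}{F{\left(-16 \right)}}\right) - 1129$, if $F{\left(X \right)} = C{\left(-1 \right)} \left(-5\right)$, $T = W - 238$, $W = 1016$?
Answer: $- \frac{3966711}{3740} \approx -1060.6$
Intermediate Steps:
$C{\left(n \right)} = -4$ ($C{\left(n \right)} = 0 - 4 = -4$)
$T = 778$ ($T = 1016 - 238 = 778$)
$F{\left(X \right)} = 20$ ($F{\left(X \right)} = \left(-4\right) \left(-5\right) = 20$)
$\left(\frac{T}{935} + \frac{1351}{F{\left(-16 \right)}}\right) - 1129 = \left(\frac{778}{935} + \frac{1351}{20}\right) - 1129 = \frac{255749}{3740} - 1129 = - \frac{3966711}{3740}$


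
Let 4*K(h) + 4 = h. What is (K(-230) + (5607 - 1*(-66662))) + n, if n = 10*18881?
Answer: 522041/2 ≈ 2.6102e+5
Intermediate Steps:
K(h) = -1 + h/4
n = 188810
(K(-230) + (5607 - 1*(-66662))) + n = ((-1 + (¼)*(-230)) + (5607 - 1*(-66662))) + 188810 = ((-1 - 115/2) + (5607 + 66662)) + 188810 = (-117/2 + 72269) + 188810 = 144421/2 + 188810 = 522041/2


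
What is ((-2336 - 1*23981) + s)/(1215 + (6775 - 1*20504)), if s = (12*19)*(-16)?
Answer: 29965/12514 ≈ 2.3945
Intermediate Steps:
s = -3648 (s = 228*(-16) = -3648)
((-2336 - 1*23981) + s)/(1215 + (6775 - 1*20504)) = ((-2336 - 1*23981) - 3648)/(1215 + (6775 - 1*20504)) = ((-2336 - 23981) - 3648)/(1215 + (6775 - 20504)) = (-26317 - 3648)/(1215 - 13729) = -29965/(-12514) = -29965*(-1/12514) = 29965/12514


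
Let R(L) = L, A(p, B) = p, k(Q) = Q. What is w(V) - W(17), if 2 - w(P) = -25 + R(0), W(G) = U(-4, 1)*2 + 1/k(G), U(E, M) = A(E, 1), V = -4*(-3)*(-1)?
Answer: 594/17 ≈ 34.941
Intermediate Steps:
V = -12 (V = 12*(-1) = -12)
U(E, M) = E
W(G) = -8 + 1/G (W(G) = -4*2 + 1/G = -8 + 1/G)
w(P) = 27 (w(P) = 2 - (-25 + 0) = 2 - 1*(-25) = 2 + 25 = 27)
w(V) - W(17) = 27 - (-8 + 1/17) = 27 - 1*(-135/17) = 27 + 135/17 = 594/17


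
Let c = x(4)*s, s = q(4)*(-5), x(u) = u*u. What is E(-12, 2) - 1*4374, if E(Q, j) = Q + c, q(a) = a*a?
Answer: -5666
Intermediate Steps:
q(a) = a²
x(u) = u²
s = -80 (s = 4²*(-5) = 16*(-5) = -80)
c = -1280 (c = 4²*(-80) = 16*(-80) = -1280)
E(Q, j) = -1280 + Q (E(Q, j) = Q - 1280 = -1280 + Q)
E(-12, 2) - 1*4374 = (-1280 - 12) - 1*4374 = -1292 - 4374 = -5666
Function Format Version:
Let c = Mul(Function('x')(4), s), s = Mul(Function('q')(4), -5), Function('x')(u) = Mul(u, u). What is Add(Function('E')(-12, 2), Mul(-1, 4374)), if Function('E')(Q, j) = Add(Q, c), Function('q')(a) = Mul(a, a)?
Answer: -5666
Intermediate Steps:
Function('q')(a) = Pow(a, 2)
Function('x')(u) = Pow(u, 2)
s = -80 (s = Mul(Pow(4, 2), -5) = Mul(16, -5) = -80)
c = -1280 (c = Mul(Pow(4, 2), -80) = Mul(16, -80) = -1280)
Function('E')(Q, j) = Add(-1280, Q) (Function('E')(Q, j) = Add(Q, -1280) = Add(-1280, Q))
Add(Function('E')(-12, 2), Mul(-1, 4374)) = Add(Add(-1280, -12), Mul(-1, 4374)) = Add(-1292, -4374) = -5666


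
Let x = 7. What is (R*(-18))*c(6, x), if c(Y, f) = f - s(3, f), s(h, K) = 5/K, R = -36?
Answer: 28512/7 ≈ 4073.1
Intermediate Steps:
c(Y, f) = f - 5/f
(R*(-18))*c(6, x) = (-36*(-18))*(7 - 5/7) = 648*(7 - 5*1/7) = 648*(7 - 5/7) = 648*(44/7) = 28512/7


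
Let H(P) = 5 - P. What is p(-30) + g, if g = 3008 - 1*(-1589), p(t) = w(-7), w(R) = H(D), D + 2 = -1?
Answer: 4605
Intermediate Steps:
D = -3 (D = -2 - 1 = -3)
w(R) = 8 (w(R) = 5 - 1*(-3) = 5 + 3 = 8)
p(t) = 8
g = 4597 (g = 3008 + 1589 = 4597)
p(-30) + g = 8 + 4597 = 4605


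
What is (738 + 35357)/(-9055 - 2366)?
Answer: -36095/11421 ≈ -3.1604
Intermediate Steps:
(738 + 35357)/(-9055 - 2366) = 36095/(-11421) = 36095*(-1/11421) = -36095/11421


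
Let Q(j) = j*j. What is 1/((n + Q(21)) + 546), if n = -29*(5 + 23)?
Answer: 1/175 ≈ 0.0057143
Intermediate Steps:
n = -812 (n = -29*28 = -812)
Q(j) = j²
1/((n + Q(21)) + 546) = 1/((-812 + 21²) + 546) = 1/((-812 + 441) + 546) = 1/(-371 + 546) = 1/175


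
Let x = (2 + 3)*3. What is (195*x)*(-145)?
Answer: -424125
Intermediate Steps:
x = 15 (x = 5*3 = 15)
(195*x)*(-145) = (195*15)*(-145) = 2925*(-145) = -424125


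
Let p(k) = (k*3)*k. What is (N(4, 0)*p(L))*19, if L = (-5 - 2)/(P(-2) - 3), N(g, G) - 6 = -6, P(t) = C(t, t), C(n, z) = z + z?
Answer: 0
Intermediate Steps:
C(n, z) = 2*z
P(t) = 2*t
N(g, G) = 0 (N(g, G) = 6 - 6 = 0)
L = 1 (L = (-5 - 2)/(2*(-2) - 3) = -7/(-4 - 3) = -7/(-7) = -7*(-1/7) = 1)
p(k) = 3*k**2 (p(k) = (3*k)*k = 3*k**2)
(N(4, 0)*p(L))*19 = (0*(3*1**2))*19 = (0*(3*1))*19 = (0*3)*19 = 0*19 = 0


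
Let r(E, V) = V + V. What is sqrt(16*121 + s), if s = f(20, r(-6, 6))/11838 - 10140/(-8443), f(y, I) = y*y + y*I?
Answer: 2*sqrt(1209531186447811761)/49974117 ≈ 44.014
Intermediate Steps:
r(E, V) = 2*V
f(y, I) = y**2 + I*y
s = 62720420/49974117 (s = (20*(2*6 + 20))/11838 - 10140/(-8443) = (20*(12 + 20))*(1/11838) - 10140*(-1/8443) = (20*32)*(1/11838) + 10140/8443 = 640*(1/11838) + 10140/8443 = 320/5919 + 10140/8443 = 62720420/49974117 ≈ 1.2551)
sqrt(16*121 + s) = sqrt(16*121 + 62720420/49974117) = sqrt(1936 + 62720420/49974117) = sqrt(96812610932/49974117) = 2*sqrt(1209531186447811761)/49974117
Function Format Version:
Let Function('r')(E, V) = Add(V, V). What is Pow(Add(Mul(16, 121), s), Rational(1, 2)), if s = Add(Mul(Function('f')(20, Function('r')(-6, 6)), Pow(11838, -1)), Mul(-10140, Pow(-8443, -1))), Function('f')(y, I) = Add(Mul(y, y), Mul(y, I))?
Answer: Mul(Rational(2, 49974117), Pow(1209531186447811761, Rational(1, 2))) ≈ 44.014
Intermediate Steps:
Function('r')(E, V) = Mul(2, V)
Function('f')(y, I) = Add(Pow(y, 2), Mul(I, y))
s = Rational(62720420, 49974117) (s = Add(Mul(Mul(20, Add(Mul(2, 6), 20)), Pow(11838, -1)), Mul(-10140, Pow(-8443, -1))) = Add(Mul(Mul(20, Add(12, 20)), Rational(1, 11838)), Mul(-10140, Rational(-1, 8443))) = Add(Mul(Mul(20, 32), Rational(1, 11838)), Rational(10140, 8443)) = Add(Mul(640, Rational(1, 11838)), Rational(10140, 8443)) = Add(Rational(320, 5919), Rational(10140, 8443)) = Rational(62720420, 49974117) ≈ 1.2551)
Pow(Add(Mul(16, 121), s), Rational(1, 2)) = Pow(Add(Mul(16, 121), Rational(62720420, 49974117)), Rational(1, 2)) = Pow(Add(1936, Rational(62720420, 49974117)), Rational(1, 2)) = Pow(Rational(96812610932, 49974117), Rational(1, 2)) = Mul(Rational(2, 49974117), Pow(1209531186447811761, Rational(1, 2)))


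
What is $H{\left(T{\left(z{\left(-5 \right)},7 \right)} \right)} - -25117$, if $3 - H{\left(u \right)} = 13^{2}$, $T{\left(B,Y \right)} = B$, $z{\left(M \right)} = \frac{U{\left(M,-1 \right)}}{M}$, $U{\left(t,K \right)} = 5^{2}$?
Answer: $24951$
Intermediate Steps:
$U{\left(t,K \right)} = 25$
$z{\left(M \right)} = \frac{25}{M}$
$H{\left(u \right)} = -166$ ($H{\left(u \right)} = 3 - 13^{2} = 3 - 169 = -166$)
$H{\left(T{\left(z{\left(-5 \right)},7 \right)} \right)} - -25117 = -166 - -25117 = -166 + 25117 = 24951$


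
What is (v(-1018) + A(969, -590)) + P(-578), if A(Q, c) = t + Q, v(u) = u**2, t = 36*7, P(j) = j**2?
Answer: 1371629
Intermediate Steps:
t = 252
A(Q, c) = 252 + Q
(v(-1018) + A(969, -590)) + P(-578) = ((-1018)**2 + (252 + 969)) + (-578)**2 = (1036324 + 1221) + 334084 = 1037545 + 334084 = 1371629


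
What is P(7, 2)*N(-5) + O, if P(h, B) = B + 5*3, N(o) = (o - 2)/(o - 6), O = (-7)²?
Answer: 658/11 ≈ 59.818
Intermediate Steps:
O = 49
N(o) = (-2 + o)/(-6 + o)
P(h, B) = 15 + B (P(h, B) = B + 15 = 15 + B)
P(7, 2)*N(-5) + O = (15 + 2)*((-2 - 5)/(-6 - 5)) + 49 = 17*(-7/(-11)) + 49 = 17*(-1/11*(-7)) + 49 = 17*(7/11) + 49 = 119/11 + 49 = 658/11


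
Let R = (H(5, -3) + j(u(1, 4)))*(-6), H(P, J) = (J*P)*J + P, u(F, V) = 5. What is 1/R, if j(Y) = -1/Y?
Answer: -5/1494 ≈ -0.0033467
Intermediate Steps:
H(P, J) = P + P*J² (H(P, J) = P*J² + P = P + P*J²)
R = -1494/5 (R = (5*(1 + (-3)²) - 1/5)*(-6) = (5*(1 + 9) - 1*⅕)*(-6) = (5*10 - ⅕)*(-6) = (50 - ⅕)*(-6) = (249/5)*(-6) = -1494/5 ≈ -298.80)
1/R = 1/(-1494/5) = -5/1494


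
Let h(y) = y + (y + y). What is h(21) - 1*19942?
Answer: -19879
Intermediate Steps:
h(y) = 3*y (h(y) = y + 2*y = 3*y)
h(21) - 1*19942 = 3*21 - 1*19942 = 63 - 19942 = -19879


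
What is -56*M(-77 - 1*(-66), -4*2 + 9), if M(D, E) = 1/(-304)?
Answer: 7/38 ≈ 0.18421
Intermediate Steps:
M(D, E) = -1/304
-56*M(-77 - 1*(-66), -4*2 + 9) = -56*(-1/304) = 7/38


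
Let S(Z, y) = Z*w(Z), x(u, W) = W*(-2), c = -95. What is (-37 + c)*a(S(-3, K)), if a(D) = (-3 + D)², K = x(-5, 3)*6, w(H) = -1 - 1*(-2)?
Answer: -4752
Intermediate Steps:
w(H) = 1 (w(H) = -1 + 2 = 1)
x(u, W) = -2*W
K = -36 (K = -2*3*6 = -6*6 = -36)
S(Z, y) = Z (S(Z, y) = Z*1 = Z)
(-37 + c)*a(S(-3, K)) = (-37 - 95)*(-3 - 3)² = -132*(-6)² = -132*36 = -4752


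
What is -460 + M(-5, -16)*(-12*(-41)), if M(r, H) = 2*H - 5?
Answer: -18664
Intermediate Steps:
M(r, H) = -5 + 2*H
-460 + M(-5, -16)*(-12*(-41)) = -460 + (-5 + 2*(-16))*(-12*(-41)) = -460 + (-5 - 32)*492 = -460 - 37*492 = -460 - 18204 = -18664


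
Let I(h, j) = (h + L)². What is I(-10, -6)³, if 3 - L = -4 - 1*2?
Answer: 1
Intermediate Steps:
L = 9 (L = 3 - (-4 - 1*2) = 3 - (-4 - 2) = 3 - 1*(-6) = 3 + 6 = 9)
I(h, j) = (9 + h)² (I(h, j) = (h + 9)² = (9 + h)²)
I(-10, -6)³ = ((9 - 10)²)³ = ((-1)²)³ = 1³ = 1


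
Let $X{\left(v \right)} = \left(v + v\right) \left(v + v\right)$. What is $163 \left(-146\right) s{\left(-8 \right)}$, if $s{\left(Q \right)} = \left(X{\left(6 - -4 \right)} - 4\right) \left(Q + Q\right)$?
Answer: $150784128$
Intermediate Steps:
$X{\left(v \right)} = 4 v^{2}$ ($X{\left(v \right)} = 2 v 2 v = 4 v^{2}$)
$s{\left(Q \right)} = 792 Q$ ($s{\left(Q \right)} = \left(4 \left(6 - -4\right)^{2} - 4\right) \left(Q + Q\right) = \left(4 \left(6 + 4\right)^{2} - 4\right) 2 Q = \left(4 \cdot 10^{2} - 4\right) 2 Q = \left(4 \cdot 100 - 4\right) 2 Q = \left(400 - 4\right) 2 Q = 396 \cdot 2 Q = 792 Q$)
$163 \left(-146\right) s{\left(-8 \right)} = 163 \left(-146\right) 792 \left(-8\right) = \left(-23798\right) \left(-6336\right) = 150784128$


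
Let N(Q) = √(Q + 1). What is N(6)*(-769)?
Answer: -769*√7 ≈ -2034.6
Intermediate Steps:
N(Q) = √(1 + Q)
N(6)*(-769) = √(1 + 6)*(-769) = √7*(-769) = -769*√7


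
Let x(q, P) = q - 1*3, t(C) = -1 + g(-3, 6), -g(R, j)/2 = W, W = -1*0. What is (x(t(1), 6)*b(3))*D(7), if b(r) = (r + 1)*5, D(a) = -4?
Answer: 320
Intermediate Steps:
W = 0
g(R, j) = 0 (g(R, j) = -2*0 = 0)
t(C) = -1 (t(C) = -1 + 0 = -1)
x(q, P) = -3 + q (x(q, P) = q - 3 = -3 + q)
b(r) = 5 + 5*r (b(r) = (1 + r)*5 = 5 + 5*r)
(x(t(1), 6)*b(3))*D(7) = ((-3 - 1)*(5 + 5*3))*(-4) = -4*(5 + 15)*(-4) = -4*20*(-4) = -80*(-4) = 320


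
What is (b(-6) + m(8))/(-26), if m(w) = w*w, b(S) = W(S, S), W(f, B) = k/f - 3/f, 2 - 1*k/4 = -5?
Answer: -359/156 ≈ -2.3013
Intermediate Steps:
k = 28 (k = 8 - 4*(-5) = 8 + 20 = 28)
W(f, B) = 25/f (W(f, B) = 28/f - 3/f = 25/f)
b(S) = 25/S
m(w) = w²
(b(-6) + m(8))/(-26) = (25/(-6) + 8²)/(-26) = -(25*(-⅙) + 64)/26 = -(-25/6 + 64)/26 = -1/26*359/6 = -359/156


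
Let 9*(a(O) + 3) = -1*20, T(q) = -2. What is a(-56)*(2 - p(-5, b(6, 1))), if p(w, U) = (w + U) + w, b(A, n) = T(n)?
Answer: -658/9 ≈ -73.111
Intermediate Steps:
b(A, n) = -2
p(w, U) = U + 2*w (p(w, U) = (U + w) + w = U + 2*w)
a(O) = -47/9 (a(O) = -3 + (-1*20)/9 = -3 + (⅑)*(-20) = -3 - 20/9 = -47/9)
a(-56)*(2 - p(-5, b(6, 1))) = -47*(2 - (-2 + 2*(-5)))/9 = -47*(2 - (-2 - 10))/9 = -47*(2 - 1*(-12))/9 = -47*(2 + 12)/9 = -47/9*14 = -658/9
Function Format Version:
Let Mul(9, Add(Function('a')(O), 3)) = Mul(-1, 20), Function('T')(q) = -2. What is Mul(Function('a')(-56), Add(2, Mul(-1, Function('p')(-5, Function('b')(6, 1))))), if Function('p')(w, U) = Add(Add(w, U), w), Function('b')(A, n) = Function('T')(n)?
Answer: Rational(-658, 9) ≈ -73.111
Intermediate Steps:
Function('b')(A, n) = -2
Function('p')(w, U) = Add(U, Mul(2, w)) (Function('p')(w, U) = Add(Add(U, w), w) = Add(U, Mul(2, w)))
Function('a')(O) = Rational(-47, 9) (Function('a')(O) = Add(-3, Mul(Rational(1, 9), Mul(-1, 20))) = Add(-3, Mul(Rational(1, 9), -20)) = Add(-3, Rational(-20, 9)) = Rational(-47, 9))
Mul(Function('a')(-56), Add(2, Mul(-1, Function('p')(-5, Function('b')(6, 1))))) = Mul(Rational(-47, 9), Add(2, Mul(-1, Add(-2, Mul(2, -5))))) = Mul(Rational(-47, 9), Add(2, Mul(-1, Add(-2, -10)))) = Mul(Rational(-47, 9), Add(2, Mul(-1, -12))) = Mul(Rational(-47, 9), Add(2, 12)) = Mul(Rational(-47, 9), 14) = Rational(-658, 9)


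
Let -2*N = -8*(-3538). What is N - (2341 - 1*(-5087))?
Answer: -21580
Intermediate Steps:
N = -14152 (N = -(-4)*(-3538) = -1/2*28304 = -14152)
N - (2341 - 1*(-5087)) = -14152 - (2341 - 1*(-5087)) = -14152 - (2341 + 5087) = -14152 - 1*7428 = -14152 - 7428 = -21580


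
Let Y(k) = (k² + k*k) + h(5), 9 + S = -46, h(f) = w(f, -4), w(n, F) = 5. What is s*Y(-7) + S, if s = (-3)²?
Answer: 872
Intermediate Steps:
h(f) = 5
S = -55 (S = -9 - 46 = -55)
s = 9
Y(k) = 5 + 2*k² (Y(k) = (k² + k*k) + 5 = (k² + k²) + 5 = 2*k² + 5 = 5 + 2*k²)
s*Y(-7) + S = 9*(5 + 2*(-7)²) - 55 = 9*(5 + 2*49) - 55 = 9*(5 + 98) - 55 = 9*103 - 55 = 927 - 55 = 872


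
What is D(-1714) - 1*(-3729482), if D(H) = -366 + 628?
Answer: 3729744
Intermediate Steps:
D(H) = 262
D(-1714) - 1*(-3729482) = 262 - 1*(-3729482) = 262 + 3729482 = 3729744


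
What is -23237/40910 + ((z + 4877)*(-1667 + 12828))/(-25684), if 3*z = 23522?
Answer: -8711158551677/1576098660 ≈ -5527.0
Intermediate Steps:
z = 23522/3 (z = (⅓)*23522 = 23522/3 ≈ 7840.7)
-23237/40910 + ((z + 4877)*(-1667 + 12828))/(-25684) = -23237/40910 + ((23522/3 + 4877)*(-1667 + 12828))/(-25684) = -23237*1/40910 + ((38153/3)*11161)*(-1/25684) = -23237/40910 + (425825633/3)*(-1/25684) = -23237/40910 - 425825633/77052 = -8711158551677/1576098660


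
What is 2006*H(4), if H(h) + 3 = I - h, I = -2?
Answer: -18054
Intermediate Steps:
H(h) = -5 - h (H(h) = -3 + (-2 - h) = -5 - h)
2006*H(4) = 2006*(-5 - 1*4) = 2006*(-5 - 4) = 2006*(-9) = -18054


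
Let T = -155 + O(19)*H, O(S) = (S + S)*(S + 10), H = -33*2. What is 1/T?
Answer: -1/72887 ≈ -1.3720e-5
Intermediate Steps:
H = -66
O(S) = 2*S*(10 + S) (O(S) = (2*S)*(10 + S) = 2*S*(10 + S))
T = -72887 (T = -155 + (2*19*(10 + 19))*(-66) = -155 + (2*19*29)*(-66) = -155 + 1102*(-66) = -155 - 72732 = -72887)
1/T = 1/(-72887) = -1/72887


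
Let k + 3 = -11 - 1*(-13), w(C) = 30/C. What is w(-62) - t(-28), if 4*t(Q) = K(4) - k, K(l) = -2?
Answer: -29/124 ≈ -0.23387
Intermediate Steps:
k = -1 (k = -3 + (-11 - 1*(-13)) = -3 + (-11 + 13) = -3 + 2 = -1)
t(Q) = -¼ (t(Q) = (-2 - 1*(-1))/4 = (-2 + 1)/4 = (¼)*(-1) = -¼)
w(-62) - t(-28) = 30/(-62) - 1*(-¼) = 30*(-1/62) + ¼ = -15/31 + ¼ = -29/124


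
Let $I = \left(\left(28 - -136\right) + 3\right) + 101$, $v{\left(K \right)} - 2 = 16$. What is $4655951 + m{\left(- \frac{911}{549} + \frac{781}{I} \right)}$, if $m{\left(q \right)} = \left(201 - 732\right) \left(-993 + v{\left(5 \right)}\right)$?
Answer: $5173676$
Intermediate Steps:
$v{\left(K \right)} = 18$ ($v{\left(K \right)} = 2 + 16 = 18$)
$I = 268$ ($I = \left(\left(28 + 136\right) + 3\right) + 101 = \left(164 + 3\right) + 101 = 167 + 101 = 268$)
$m{\left(q \right)} = 517725$ ($m{\left(q \right)} = \left(201 - 732\right) \left(-993 + 18\right) = \left(-531\right) \left(-975\right) = 517725$)
$4655951 + m{\left(- \frac{911}{549} + \frac{781}{I} \right)} = 4655951 + 517725 = 5173676$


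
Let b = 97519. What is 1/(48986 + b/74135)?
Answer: 74135/3631674629 ≈ 2.0413e-5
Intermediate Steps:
1/(48986 + b/74135) = 1/(48986 + 97519/74135) = 1/(3631674629/74135) = 74135/3631674629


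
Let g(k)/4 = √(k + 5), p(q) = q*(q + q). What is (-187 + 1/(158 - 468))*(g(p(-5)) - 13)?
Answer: 753623/310 - 115942*√55/155 ≈ -3116.4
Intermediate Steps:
p(q) = 2*q² (p(q) = q*(2*q) = 2*q²)
g(k) = 4*√(5 + k) (g(k) = 4*√(k + 5) = 4*√(5 + k))
(-187 + 1/(158 - 468))*(g(p(-5)) - 13) = (-187 + 1/(158 - 468))*(4*√(5 + 2*(-5)²) - 13) = (-187 + 1/(-310))*(4*√(5 + 2*25) - 13) = (-187 - 1/310)*(4*√(5 + 50) - 13) = -57971*(4*√55 - 13)/310 = -57971*(-13 + 4*√55)/310 = 753623/310 - 115942*√55/155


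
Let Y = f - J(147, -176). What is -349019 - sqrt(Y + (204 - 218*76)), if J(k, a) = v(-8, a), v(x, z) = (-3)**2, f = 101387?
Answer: -349019 - 3*sqrt(9446) ≈ -3.4931e+5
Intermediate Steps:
v(x, z) = 9
J(k, a) = 9
Y = 101378 (Y = 101387 - 1*9 = 101387 - 9 = 101378)
-349019 - sqrt(Y + (204 - 218*76)) = -349019 - sqrt(101378 + (204 - 218*76)) = -349019 - sqrt(101378 + (204 - 16568)) = -349019 - sqrt(101378 - 16364) = -349019 - sqrt(85014) = -349019 - 3*sqrt(9446)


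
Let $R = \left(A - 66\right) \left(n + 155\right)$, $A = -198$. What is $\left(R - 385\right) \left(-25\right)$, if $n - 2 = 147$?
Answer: $2016025$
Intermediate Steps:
$n = 149$ ($n = 2 + 147 = 149$)
$R = -80256$ ($R = \left(-198 - 66\right) \left(149 + 155\right) = \left(-264\right) 304 = -80256$)
$\left(R - 385\right) \left(-25\right) = \left(-80256 - 385\right) \left(-25\right) = \left(-80641\right) \left(-25\right) = 2016025$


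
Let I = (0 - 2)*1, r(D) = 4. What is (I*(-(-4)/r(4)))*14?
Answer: -28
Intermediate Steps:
I = -2 (I = -2*1 = -2)
(I*(-(-4)/r(4)))*14 = -(-8)*(-1/4)*14 = -(-8)*(-1*¼)*14 = -(-8)*(-1)/4*14 = -2*1*14 = -2*14 = -28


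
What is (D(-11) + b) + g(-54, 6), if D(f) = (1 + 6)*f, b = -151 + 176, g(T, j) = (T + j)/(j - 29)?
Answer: -1148/23 ≈ -49.913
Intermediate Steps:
g(T, j) = (T + j)/(-29 + j)
b = 25
D(f) = 7*f
(D(-11) + b) + g(-54, 6) = (7*(-11) + 25) + (-54 + 6)/(-29 + 6) = (-77 + 25) - 48/(-23) = -52 - 1/23*(-48) = -52 + 48/23 = -1148/23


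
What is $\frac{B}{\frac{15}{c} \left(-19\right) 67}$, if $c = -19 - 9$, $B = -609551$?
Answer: $- \frac{17067428}{19095} \approx -893.82$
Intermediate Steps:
$c = -28$ ($c = -19 - 9 = -28$)
$\frac{B}{\frac{15}{c} \left(-19\right) 67} = - \frac{609551}{\frac{15}{-28} \left(-19\right) 67} = - \frac{609551}{15 \left(- \frac{1}{28}\right) \left(-19\right) 67} = - \frac{609551}{\left(- \frac{15}{28}\right) \left(-19\right) 67} = - \frac{609551}{\frac{285}{28} \cdot 67} = - \frac{609551}{\frac{19095}{28}} = \left(-609551\right) \frac{28}{19095} = - \frac{17067428}{19095}$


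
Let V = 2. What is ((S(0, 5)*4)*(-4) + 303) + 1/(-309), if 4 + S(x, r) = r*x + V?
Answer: 103514/309 ≈ 335.00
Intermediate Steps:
S(x, r) = -2 + r*x (S(x, r) = -4 + (r*x + 2) = -4 + (2 + r*x) = -2 + r*x)
((S(0, 5)*4)*(-4) + 303) + 1/(-309) = (((-2 + 5*0)*4)*(-4) + 303) + 1/(-309) = (((-2 + 0)*4)*(-4) + 303) - 1/309 = (-2*4*(-4) + 303) - 1/309 = (-8*(-4) + 303) - 1/309 = (32 + 303) - 1/309 = 335 - 1/309 = 103514/309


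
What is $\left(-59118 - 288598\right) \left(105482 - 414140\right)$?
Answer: $107325325128$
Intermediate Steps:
$\left(-59118 - 288598\right) \left(105482 - 414140\right) = \left(-347716\right) \left(-308658\right) = 107325325128$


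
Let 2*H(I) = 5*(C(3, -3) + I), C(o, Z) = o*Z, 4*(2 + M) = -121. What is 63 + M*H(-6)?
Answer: 10179/8 ≈ 1272.4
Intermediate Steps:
M = -129/4 (M = -2 + (1/4)*(-121) = -2 - 121/4 = -129/4 ≈ -32.250)
C(o, Z) = Z*o
H(I) = -45/2 + 5*I/2 (H(I) = (5*(-3*3 + I))/2 = (5*(-9 + I))/2 = (-45 + 5*I)/2 = -45/2 + 5*I/2)
63 + M*H(-6) = 63 - 129*(-45/2 + (5/2)*(-6))/4 = 63 - 129*(-45/2 - 15)/4 = 63 - 129/4*(-75/2) = 63 + 9675/8 = 10179/8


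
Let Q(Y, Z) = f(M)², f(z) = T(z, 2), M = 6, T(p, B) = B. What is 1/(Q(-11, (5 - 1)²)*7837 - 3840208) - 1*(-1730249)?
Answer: 6590276206139/3808860 ≈ 1.7302e+6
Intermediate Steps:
f(z) = 2
Q(Y, Z) = 4 (Q(Y, Z) = 2² = 4)
1/(Q(-11, (5 - 1)²)*7837 - 3840208) - 1*(-1730249) = 1/(4*7837 - 3840208) - 1*(-1730249) = 1/(31348 - 3840208) + 1730249 = 1/(-3808860) + 1730249 = -1/3808860 + 1730249 = 6590276206139/3808860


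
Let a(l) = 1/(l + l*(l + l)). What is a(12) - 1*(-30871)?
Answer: 9261301/300 ≈ 30871.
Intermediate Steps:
a(l) = 1/(l + 2*l**2) (a(l) = 1/(l + l*(2*l)) = 1/(l + 2*l**2))
a(12) - 1*(-30871) = 1/(12*(1 + 2*12)) - 1*(-30871) = 1/(12*(1 + 24)) + 30871 = (1/12)/25 + 30871 = (1/12)*(1/25) + 30871 = 1/300 + 30871 = 9261301/300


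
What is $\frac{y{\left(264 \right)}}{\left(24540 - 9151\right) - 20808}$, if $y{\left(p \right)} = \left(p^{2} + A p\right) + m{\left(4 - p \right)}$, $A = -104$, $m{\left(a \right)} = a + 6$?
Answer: $- \frac{41986}{5419} \approx -7.7479$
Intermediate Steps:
$m{\left(a \right)} = 6 + a$
$y{\left(p \right)} = 10 + p^{2} - 105 p$ ($y{\left(p \right)} = \left(p^{2} - 104 p\right) + \left(6 - \left(-4 + p\right)\right) = \left(p^{2} - 104 p\right) - \left(-10 + p\right) = 10 + p^{2} - 105 p$)
$\frac{y{\left(264 \right)}}{\left(24540 - 9151\right) - 20808} = \frac{10 + 264^{2} - 27720}{\left(24540 - 9151\right) - 20808} = \frac{10 + 69696 - 27720}{15389 - 20808} = \frac{41986}{-5419} = 41986 \left(- \frac{1}{5419}\right) = - \frac{41986}{5419}$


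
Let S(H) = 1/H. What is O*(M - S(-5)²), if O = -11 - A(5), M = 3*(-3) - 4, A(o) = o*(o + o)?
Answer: 19886/25 ≈ 795.44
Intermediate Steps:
A(o) = 2*o² (A(o) = o*(2*o) = 2*o²)
M = -13 (M = -9 - 4 = -13)
O = -61 (O = -11 - 2*5² = -11 - 2*25 = -11 - 1*50 = -11 - 50 = -61)
O*(M - S(-5)²) = -61*(-13 - (1/(-5))²) = -61*(-13 - (-⅕)²) = -61*(-13 - 1*1/25) = -61*(-13 - 1/25) = -61*(-326/25) = 19886/25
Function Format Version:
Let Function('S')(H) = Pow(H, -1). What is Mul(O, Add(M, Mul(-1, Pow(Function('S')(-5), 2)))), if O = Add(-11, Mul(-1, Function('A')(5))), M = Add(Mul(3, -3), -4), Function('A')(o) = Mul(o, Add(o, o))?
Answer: Rational(19886, 25) ≈ 795.44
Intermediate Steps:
Function('A')(o) = Mul(2, Pow(o, 2)) (Function('A')(o) = Mul(o, Mul(2, o)) = Mul(2, Pow(o, 2)))
M = -13 (M = Add(-9, -4) = -13)
O = -61 (O = Add(-11, Mul(-1, Mul(2, Pow(5, 2)))) = Add(-11, Mul(-1, Mul(2, 25))) = Add(-11, Mul(-1, 50)) = Add(-11, -50) = -61)
Mul(O, Add(M, Mul(-1, Pow(Function('S')(-5), 2)))) = Mul(-61, Add(-13, Mul(-1, Pow(Pow(-5, -1), 2)))) = Mul(-61, Add(-13, Mul(-1, Pow(Rational(-1, 5), 2)))) = Mul(-61, Add(-13, Mul(-1, Rational(1, 25)))) = Mul(-61, Add(-13, Rational(-1, 25))) = Mul(-61, Rational(-326, 25)) = Rational(19886, 25)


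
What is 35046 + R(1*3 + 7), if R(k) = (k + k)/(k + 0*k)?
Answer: 35048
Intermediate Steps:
R(k) = 2 (R(k) = (2*k)/(k + 0) = (2*k)/k = 2)
35046 + R(1*3 + 7) = 35046 + 2 = 35048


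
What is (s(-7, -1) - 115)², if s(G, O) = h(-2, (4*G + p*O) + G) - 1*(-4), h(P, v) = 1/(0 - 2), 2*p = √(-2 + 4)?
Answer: 49729/4 ≈ 12432.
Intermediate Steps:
p = √2/2 (p = √(-2 + 4)/2 = √2/2 ≈ 0.70711)
h(P, v) = -½ (h(P, v) = 1/(-2) = -½)
s(G, O) = 7/2 (s(G, O) = -½ - 1*(-4) = -½ + 4 = 7/2)
(s(-7, -1) - 115)² = (7/2 - 115)² = (-223/2)² = 49729/4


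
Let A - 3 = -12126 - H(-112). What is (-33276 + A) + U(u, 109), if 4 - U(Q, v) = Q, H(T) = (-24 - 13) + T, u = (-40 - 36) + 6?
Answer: -45176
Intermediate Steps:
u = -70 (u = -76 + 6 = -70)
H(T) = -37 + T
U(Q, v) = 4 - Q
A = -11974 (A = 3 + (-12126 - (-37 - 112)) = 3 + (-12126 - 1*(-149)) = 3 + (-12126 + 149) = 3 - 11977 = -11974)
(-33276 + A) + U(u, 109) = (-33276 - 11974) + (4 - 1*(-70)) = -45250 + (4 + 70) = -45250 + 74 = -45176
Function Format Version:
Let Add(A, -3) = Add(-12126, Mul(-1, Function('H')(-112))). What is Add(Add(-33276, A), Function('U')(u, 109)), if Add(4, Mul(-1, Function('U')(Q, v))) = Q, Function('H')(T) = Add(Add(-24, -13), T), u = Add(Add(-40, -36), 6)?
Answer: -45176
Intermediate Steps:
u = -70 (u = Add(-76, 6) = -70)
Function('H')(T) = Add(-37, T)
Function('U')(Q, v) = Add(4, Mul(-1, Q))
A = -11974 (A = Add(3, Add(-12126, Mul(-1, Add(-37, -112)))) = Add(3, Add(-12126, Mul(-1, -149))) = Add(3, Add(-12126, 149)) = Add(3, -11977) = -11974)
Add(Add(-33276, A), Function('U')(u, 109)) = Add(Add(-33276, -11974), Add(4, Mul(-1, -70))) = Add(-45250, Add(4, 70)) = Add(-45250, 74) = -45176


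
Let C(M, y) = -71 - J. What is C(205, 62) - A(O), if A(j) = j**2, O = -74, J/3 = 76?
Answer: -5775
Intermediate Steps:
J = 228 (J = 3*76 = 228)
C(M, y) = -299 (C(M, y) = -71 - 1*228 = -71 - 228 = -299)
C(205, 62) - A(O) = -299 - 1*(-74)**2 = -299 - 1*5476 = -299 - 5476 = -5775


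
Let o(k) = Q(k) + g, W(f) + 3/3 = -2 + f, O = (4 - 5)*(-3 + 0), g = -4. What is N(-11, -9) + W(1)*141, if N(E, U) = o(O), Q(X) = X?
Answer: -283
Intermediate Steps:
O = 3 (O = -1*(-3) = 3)
W(f) = -3 + f (W(f) = -1 + (-2 + f) = -3 + f)
o(k) = -4 + k (o(k) = k - 4 = -4 + k)
N(E, U) = -1 (N(E, U) = -4 + 3 = -1)
N(-11, -9) + W(1)*141 = -1 + (-3 + 1)*141 = -1 - 2*141 = -1 - 282 = -283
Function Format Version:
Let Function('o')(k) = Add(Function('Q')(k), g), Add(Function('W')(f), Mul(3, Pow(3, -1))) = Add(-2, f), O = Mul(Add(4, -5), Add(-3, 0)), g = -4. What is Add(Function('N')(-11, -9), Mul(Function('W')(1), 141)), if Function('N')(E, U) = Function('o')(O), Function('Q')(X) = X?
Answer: -283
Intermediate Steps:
O = 3 (O = Mul(-1, -3) = 3)
Function('W')(f) = Add(-3, f) (Function('W')(f) = Add(-1, Add(-2, f)) = Add(-3, f))
Function('o')(k) = Add(-4, k) (Function('o')(k) = Add(k, -4) = Add(-4, k))
Function('N')(E, U) = -1 (Function('N')(E, U) = Add(-4, 3) = -1)
Add(Function('N')(-11, -9), Mul(Function('W')(1), 141)) = Add(-1, Mul(Add(-3, 1), 141)) = Add(-1, Mul(-2, 141)) = Add(-1, -282) = -283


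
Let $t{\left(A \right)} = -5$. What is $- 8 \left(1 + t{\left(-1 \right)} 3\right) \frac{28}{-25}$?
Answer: $- \frac{3136}{25} \approx -125.44$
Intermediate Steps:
$- 8 \left(1 + t{\left(-1 \right)} 3\right) \frac{28}{-25} = - 8 \left(1 - 15\right) \frac{28}{-25} = - 8 \left(1 - 15\right) 28 \left(- \frac{1}{25}\right) = \left(-8\right) \left(-14\right) \left(- \frac{28}{25}\right) = 112 \left(- \frac{28}{25}\right) = - \frac{3136}{25}$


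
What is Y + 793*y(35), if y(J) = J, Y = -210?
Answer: 27545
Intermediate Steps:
Y + 793*y(35) = -210 + 793*35 = -210 + 27755 = 27545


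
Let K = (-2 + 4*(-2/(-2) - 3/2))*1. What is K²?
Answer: 16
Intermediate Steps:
K = -4 (K = (-2 + 4*(-2*(-½) - 3*½))*1 = (-2 + 4*(1 - 3/2))*1 = (-2 + 4*(-½))*1 = (-2 - 2)*1 = -4*1 = -4)
K² = (-4)² = 16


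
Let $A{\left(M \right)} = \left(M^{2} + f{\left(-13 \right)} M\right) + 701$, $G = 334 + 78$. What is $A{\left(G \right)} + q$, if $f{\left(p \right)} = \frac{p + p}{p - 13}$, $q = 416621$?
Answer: $587478$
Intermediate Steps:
$G = 412$
$f{\left(p \right)} = \frac{2 p}{-13 + p}$
$A{\left(M \right)} = 701 + M + M^{2}$ ($A{\left(M \right)} = \left(M^{2} + 2 \left(-13\right) \frac{1}{-13 - 13} M\right) + 701 = \left(M^{2} + 2 \left(-13\right) \frac{1}{-26} M\right) + 701 = \left(M^{2} + 2 \left(-13\right) \left(- \frac{1}{26}\right) M\right) + 701 = \left(M^{2} + 1 M\right) + 701 = \left(M^{2} + M\right) + 701 = \left(M + M^{2}\right) + 701 = 701 + M + M^{2}$)
$A{\left(G \right)} + q = \left(701 + 412 + 412^{2}\right) + 416621 = \left(701 + 412 + 169744\right) + 416621 = 170857 + 416621 = 587478$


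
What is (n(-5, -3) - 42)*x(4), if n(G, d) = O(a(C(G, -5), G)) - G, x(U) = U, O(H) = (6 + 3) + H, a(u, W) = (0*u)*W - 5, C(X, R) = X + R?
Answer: -132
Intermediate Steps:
C(X, R) = R + X
a(u, W) = -5 (a(u, W) = 0*W - 5 = 0 - 5 = -5)
O(H) = 9 + H
n(G, d) = 4 - G (n(G, d) = (9 - 5) - G = 4 - G)
(n(-5, -3) - 42)*x(4) = ((4 - 1*(-5)) - 42)*4 = ((4 + 5) - 42)*4 = (9 - 42)*4 = -33*4 = -132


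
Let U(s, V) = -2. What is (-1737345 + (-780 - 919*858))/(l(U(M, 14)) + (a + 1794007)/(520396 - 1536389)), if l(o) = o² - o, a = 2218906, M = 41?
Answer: -2567035345611/2083045 ≈ -1.2323e+6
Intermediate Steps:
(-1737345 + (-780 - 919*858))/(l(U(M, 14)) + (a + 1794007)/(520396 - 1536389)) = (-1737345 + (-780 - 919*858))/(-2*(-1 - 2) + (2218906 + 1794007)/(520396 - 1536389)) = (-1737345 + (-780 - 788502))/(-2*(-3) + 4012913/(-1015993)) = (-1737345 - 789282)/(6 + 4012913*(-1/1015993)) = -2526627/(6 - 4012913/1015993) = -2526627/2083045/1015993 = -2526627*1015993/2083045 = -2567035345611/2083045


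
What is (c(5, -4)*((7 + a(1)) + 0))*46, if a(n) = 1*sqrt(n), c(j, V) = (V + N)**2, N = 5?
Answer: 368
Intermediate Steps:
c(j, V) = (5 + V)**2 (c(j, V) = (V + 5)**2 = (5 + V)**2)
a(n) = sqrt(n)
(c(5, -4)*((7 + a(1)) + 0))*46 = ((5 - 4)**2*((7 + sqrt(1)) + 0))*46 = (1**2*((7 + 1) + 0))*46 = (1*(8 + 0))*46 = (1*8)*46 = 8*46 = 368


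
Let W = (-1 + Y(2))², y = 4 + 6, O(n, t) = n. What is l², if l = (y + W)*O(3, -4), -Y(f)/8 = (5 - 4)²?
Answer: 74529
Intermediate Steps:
Y(f) = -8 (Y(f) = -8*(5 - 4)² = -8*1² = -8*1 = -8)
y = 10
W = 81 (W = (-1 - 8)² = (-9)² = 81)
l = 273 (l = (10 + 81)*3 = 91*3 = 273)
l² = 273² = 74529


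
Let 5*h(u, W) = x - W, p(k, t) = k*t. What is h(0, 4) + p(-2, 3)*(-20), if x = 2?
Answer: 598/5 ≈ 119.60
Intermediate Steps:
h(u, W) = ⅖ - W/5 (h(u, W) = (2 - W)/5 = ⅖ - W/5)
h(0, 4) + p(-2, 3)*(-20) = (⅖ - ⅕*4) - 2*3*(-20) = (⅖ - ⅘) - 6*(-20) = -⅖ + 120 = 598/5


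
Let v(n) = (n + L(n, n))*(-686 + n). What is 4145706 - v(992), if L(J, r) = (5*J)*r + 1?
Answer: -1501776072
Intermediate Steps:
L(J, r) = 1 + 5*J*r (L(J, r) = 5*J*r + 1 = 1 + 5*J*r)
v(n) = (-686 + n)*(1 + n + 5*n**2) (v(n) = (n + (1 + 5*n*n))*(-686 + n) = (n + (1 + 5*n**2))*(-686 + n) = (1 + n + 5*n**2)*(-686 + n) = (-686 + n)*(1 + n + 5*n**2))
4145706 - v(992) = 4145706 - (-686 - 3429*992**2 - 685*992 + 5*992**3) = 4145706 - (-686 - 3429*984064 - 679520 + 5*976191488) = 4145706 - (-686 - 3374355456 - 679520 + 4880957440) = 4145706 - 1*1505921778 = 4145706 - 1505921778 = -1501776072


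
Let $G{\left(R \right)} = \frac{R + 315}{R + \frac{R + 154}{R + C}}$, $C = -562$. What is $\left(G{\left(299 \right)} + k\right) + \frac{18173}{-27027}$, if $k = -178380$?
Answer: $- \frac{188464041387829}{1056539484} \approx -1.7838 \cdot 10^{5}$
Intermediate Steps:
$G{\left(R \right)} = \frac{315 + R}{R + \frac{154 + R}{-562 + R}}$ ($G{\left(R \right)} = \frac{R + 315}{R + \frac{R + 154}{R - 562}} = \frac{315 + R}{R + \frac{154 + R}{-562 + R}}$)
$\left(G{\left(299 \right)} + k\right) + \frac{18173}{-27027} = \left(\frac{-177030 + 299^{2} - 73853}{154 + 299^{2} - 167739} - 178380\right) + \frac{18173}{-27027} = \left(\frac{-177030 + 89401 - 73853}{154 + 89401 - 167739} - 178380\right) + 18173 \left(- \frac{1}{27027}\right) = \left(\frac{1}{-78184} \left(-161482\right) - 178380\right) - \frac{18173}{27027} = \left(\left(- \frac{1}{78184}\right) \left(-161482\right) - 178380\right) - \frac{18173}{27027} = \left(\frac{80741}{39092} - 178380\right) - \frac{18173}{27027} = - \frac{6973150219}{39092} - \frac{18173}{27027} = - \frac{188464041387829}{1056539484}$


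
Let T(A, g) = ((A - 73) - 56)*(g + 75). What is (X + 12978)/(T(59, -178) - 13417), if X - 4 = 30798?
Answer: -43780/6207 ≈ -7.0533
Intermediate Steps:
X = 30802 (X = 4 + 30798 = 30802)
T(A, g) = (-129 + A)*(75 + g) (T(A, g) = ((-73 + A) - 56)*(75 + g) = (-129 + A)*(75 + g))
(X + 12978)/(T(59, -178) - 13417) = (30802 + 12978)/((-9675 - 129*(-178) + 75*59 + 59*(-178)) - 13417) = 43780/((-9675 + 22962 + 4425 - 10502) - 13417) = 43780/(7210 - 13417) = 43780/(-6207) = 43780*(-1/6207) = -43780/6207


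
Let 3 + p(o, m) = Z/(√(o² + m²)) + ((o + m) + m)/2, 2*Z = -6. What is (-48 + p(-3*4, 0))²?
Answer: 52441/16 ≈ 3277.6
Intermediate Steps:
Z = -3 (Z = (½)*(-6) = -3)
p(o, m) = -3 + m + o/2 - 3/√(m² + o²) (p(o, m) = -3 + (-3/√(o² + m²) + ((o + m) + m)/2) = -3 + (-3/√(m² + o²) + ((m + o) + m)*(½)) = -3 + (-3/√(m² + o²) + (o + 2*m)*(½)) = -3 + (-3/√(m² + o²) + (m + o/2)) = -3 + (m + o/2 - 3/√(m² + o²)) = -3 + m + o/2 - 3/√(m² + o²))
(-48 + p(-3*4, 0))² = (-48 + (-3 + 0 + (-3*4)/2 - 3/√(0² + (-3*4)²)))² = (-48 + (-3 + 0 + (½)*(-12) - 3/√(0 + (-12)²)))² = (-48 + (-3 + 0 - 6 - 3/√(0 + 144)))² = (-48 + (-3 + 0 - 6 - 3/√144))² = (-48 + (-3 + 0 - 6 - 3*1/12))² = (-48 + (-3 + 0 - 6 - ¼))² = (-48 - 37/4)² = (-229/4)² = 52441/16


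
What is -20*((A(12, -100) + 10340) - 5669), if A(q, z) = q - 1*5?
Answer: -93560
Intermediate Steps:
A(q, z) = -5 + q (A(q, z) = q - 5 = -5 + q)
-20*((A(12, -100) + 10340) - 5669) = -20*(((-5 + 12) + 10340) - 5669) = -20*((7 + 10340) - 5669) = -20*(10347 - 5669) = -20*4678 = -93560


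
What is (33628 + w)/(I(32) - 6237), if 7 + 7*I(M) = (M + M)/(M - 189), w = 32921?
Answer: -73137351/6855626 ≈ -10.668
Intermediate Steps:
I(M) = -1 + 2*M/(7*(-189 + M)) (I(M) = -1 + ((M + M)/(M - 189))/7 = -1 + ((2*M)/(-189 + M))/7 = -1 + (2*M/(-189 + M))/7 = -1 + 2*M/(7*(-189 + M)))
(33628 + w)/(I(32) - 6237) = (33628 + 32921)/((1323 - 5*32)/(7*(-189 + 32)) - 6237) = 66549/((⅐)*(1323 - 160)/(-157) - 6237) = 66549/((⅐)*(-1/157)*1163 - 6237) = 66549/(-1163/1099 - 6237) = 66549/(-6855626/1099) = 66549*(-1099/6855626) = -73137351/6855626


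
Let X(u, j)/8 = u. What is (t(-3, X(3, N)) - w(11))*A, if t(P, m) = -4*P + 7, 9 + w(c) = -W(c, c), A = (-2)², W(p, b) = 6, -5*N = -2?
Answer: 136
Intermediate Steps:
N = ⅖ (N = -⅕*(-2) = ⅖ ≈ 0.40000)
X(u, j) = 8*u
A = 4
w(c) = -15 (w(c) = -9 - 1*6 = -9 - 6 = -15)
t(P, m) = 7 - 4*P
(t(-3, X(3, N)) - w(11))*A = ((7 - 4*(-3)) - 1*(-15))*4 = ((7 + 12) + 15)*4 = (19 + 15)*4 = 34*4 = 136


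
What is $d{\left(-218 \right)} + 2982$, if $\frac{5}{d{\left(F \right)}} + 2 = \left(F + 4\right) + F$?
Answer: $\frac{1294183}{434} \approx 2982.0$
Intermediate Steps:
$d{\left(F \right)} = \frac{5}{2 + 2 F}$ ($d{\left(F \right)} = \frac{5}{-2 + \left(\left(F + 4\right) + F\right)} = \frac{5}{-2 + \left(\left(4 + F\right) + F\right)} = \frac{5}{-2 + \left(4 + 2 F\right)} = \frac{5}{2 + 2 F}$)
$d{\left(-218 \right)} + 2982 = \frac{5}{2 \left(1 - 218\right)} + 2982 = \frac{5}{2 \left(-217\right)} + 2982 = \frac{5}{2} \left(- \frac{1}{217}\right) + 2982 = - \frac{5}{434} + 2982 = \frac{1294183}{434}$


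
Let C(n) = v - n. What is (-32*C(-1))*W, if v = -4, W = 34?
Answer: 3264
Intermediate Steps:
C(n) = -4 - n
(-32*C(-1))*W = -32*(-4 - 1*(-1))*34 = -32*(-4 + 1)*34 = -32*(-3)*34 = 96*34 = 3264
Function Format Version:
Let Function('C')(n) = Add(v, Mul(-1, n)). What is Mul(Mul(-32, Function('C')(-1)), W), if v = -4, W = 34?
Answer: 3264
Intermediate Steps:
Function('C')(n) = Add(-4, Mul(-1, n))
Mul(Mul(-32, Function('C')(-1)), W) = Mul(Mul(-32, Add(-4, Mul(-1, -1))), 34) = Mul(Mul(-32, Add(-4, 1)), 34) = Mul(Mul(-32, -3), 34) = Mul(96, 34) = 3264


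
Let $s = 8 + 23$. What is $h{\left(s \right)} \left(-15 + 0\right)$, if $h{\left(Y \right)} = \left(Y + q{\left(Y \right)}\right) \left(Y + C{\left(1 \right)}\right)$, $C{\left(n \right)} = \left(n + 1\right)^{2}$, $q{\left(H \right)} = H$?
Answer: $-32550$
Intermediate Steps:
$C{\left(n \right)} = \left(1 + n\right)^{2}$
$s = 31$
$h{\left(Y \right)} = 2 Y \left(4 + Y\right)$ ($h{\left(Y \right)} = \left(Y + Y\right) \left(Y + \left(1 + 1\right)^{2}\right) = 2 Y \left(Y + 2^{2}\right) = 2 Y \left(Y + 4\right) = 2 Y \left(4 + Y\right)$)
$h{\left(s \right)} \left(-15 + 0\right) = 2 \cdot 31 \left(4 + 31\right) \left(-15 + 0\right) = 2 \cdot 31 \cdot 35 \left(-15\right) = 2170 \left(-15\right) = -32550$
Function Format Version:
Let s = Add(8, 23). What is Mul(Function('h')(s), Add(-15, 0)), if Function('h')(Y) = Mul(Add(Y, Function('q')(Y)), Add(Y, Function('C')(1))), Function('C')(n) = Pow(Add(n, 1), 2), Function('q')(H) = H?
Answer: -32550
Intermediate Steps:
Function('C')(n) = Pow(Add(1, n), 2)
s = 31
Function('h')(Y) = Mul(2, Y, Add(4, Y)) (Function('h')(Y) = Mul(Add(Y, Y), Add(Y, Pow(Add(1, 1), 2))) = Mul(Mul(2, Y), Add(Y, Pow(2, 2))) = Mul(Mul(2, Y), Add(Y, 4)) = Mul(Mul(2, Y), Add(4, Y)) = Mul(2, Y, Add(4, Y)))
Mul(Function('h')(s), Add(-15, 0)) = Mul(Mul(2, 31, Add(4, 31)), Add(-15, 0)) = Mul(Mul(2, 31, 35), -15) = Mul(2170, -15) = -32550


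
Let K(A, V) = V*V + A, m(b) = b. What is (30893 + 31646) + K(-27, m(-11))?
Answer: 62633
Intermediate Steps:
K(A, V) = A + V² (K(A, V) = V² + A = A + V²)
(30893 + 31646) + K(-27, m(-11)) = (30893 + 31646) + (-27 + (-11)²) = 62539 + (-27 + 121) = 62539 + 94 = 62633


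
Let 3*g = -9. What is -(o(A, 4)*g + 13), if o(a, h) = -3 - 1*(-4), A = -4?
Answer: -10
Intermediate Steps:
g = -3 (g = (⅓)*(-9) = -3)
o(a, h) = 1 (o(a, h) = -3 + 4 = 1)
-(o(A, 4)*g + 13) = -(1*(-3) + 13) = -(-3 + 13) = -1*10 = -10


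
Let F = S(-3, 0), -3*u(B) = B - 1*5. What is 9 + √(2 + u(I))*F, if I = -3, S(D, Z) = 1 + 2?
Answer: 9 + √42 ≈ 15.481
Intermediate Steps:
S(D, Z) = 3
u(B) = 5/3 - B/3 (u(B) = -(B - 1*5)/3 = -(B - 5)/3 = -(-5 + B)/3 = 5/3 - B/3)
F = 3
9 + √(2 + u(I))*F = 9 + √(2 + (5/3 - ⅓*(-3)))*3 = 9 + √(2 + (5/3 + 1))*3 = 9 + √(2 + 8/3)*3 = 9 + √(14/3)*3 = 9 + (√42/3)*3 = 9 + √42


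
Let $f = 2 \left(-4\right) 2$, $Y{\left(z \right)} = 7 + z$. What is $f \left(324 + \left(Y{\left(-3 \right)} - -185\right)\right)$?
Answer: $-8208$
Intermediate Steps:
$f = -16$ ($f = \left(-8\right) 2 = -16$)
$f \left(324 + \left(Y{\left(-3 \right)} - -185\right)\right) = - 16 \left(324 + \left(\left(7 - 3\right) - -185\right)\right) = - 16 \left(324 + \left(4 + 185\right)\right) = - 16 \left(324 + 189\right) = \left(-16\right) 513 = -8208$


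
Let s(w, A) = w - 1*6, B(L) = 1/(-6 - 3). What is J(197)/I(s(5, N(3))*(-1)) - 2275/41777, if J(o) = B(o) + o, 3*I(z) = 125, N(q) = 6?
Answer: 73175719/15666375 ≈ 4.6709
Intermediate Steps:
B(L) = -⅑ (B(L) = 1/(-9) = -⅑)
s(w, A) = -6 + w (s(w, A) = w - 6 = -6 + w)
I(z) = 125/3 (I(z) = (⅓)*125 = 125/3)
J(o) = -⅑ + o
J(197)/I(s(5, N(3))*(-1)) - 2275/41777 = (-⅑ + 197)/(125/3) - 2275/41777 = (1772/9)*(3/125) - 2275*1/41777 = 1772/375 - 2275/41777 = 73175719/15666375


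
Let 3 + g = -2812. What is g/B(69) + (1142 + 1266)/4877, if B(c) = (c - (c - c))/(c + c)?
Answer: -27455102/4877 ≈ -5629.5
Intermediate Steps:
g = -2815 (g = -3 - 2812 = -2815)
B(c) = ½ (B(c) = (c - 1*0)/((2*c)) = (c + 0)*(1/(2*c)) = c*(1/(2*c)) = ½)
g/B(69) + (1142 + 1266)/4877 = -2815/½ + (1142 + 1266)/4877 = -2815*2 + 2408*(1/4877) = -5630 + 2408/4877 = -27455102/4877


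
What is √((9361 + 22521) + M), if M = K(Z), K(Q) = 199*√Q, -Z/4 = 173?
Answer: √(31882 + 398*I*√173) ≈ 179.15 + 14.61*I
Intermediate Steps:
Z = -692 (Z = -4*173 = -692)
M = 398*I*√173 (M = 199*√(-692) = 199*(2*I*√173) = 398*I*√173 ≈ 5234.9*I)
√((9361 + 22521) + M) = √((9361 + 22521) + 398*I*√173) = √(31882 + 398*I*√173)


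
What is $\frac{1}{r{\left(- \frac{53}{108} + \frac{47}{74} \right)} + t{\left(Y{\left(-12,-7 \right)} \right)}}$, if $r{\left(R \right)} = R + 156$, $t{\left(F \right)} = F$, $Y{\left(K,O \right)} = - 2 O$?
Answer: $\frac{3996}{679897} \approx 0.0058774$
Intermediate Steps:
$r{\left(R \right)} = 156 + R$
$\frac{1}{r{\left(- \frac{53}{108} + \frac{47}{74} \right)} + t{\left(Y{\left(-12,-7 \right)} \right)}} = \frac{1}{\left(156 + \left(- \frac{53}{108} + \frac{47}{74}\right)\right) - -14} = \frac{1}{\left(156 + \left(\left(-53\right) \frac{1}{108} + 47 \cdot \frac{1}{74}\right)\right) + 14} = \frac{1}{\left(156 + \left(- \frac{53}{108} + \frac{47}{74}\right)\right) + 14} = \frac{1}{\left(156 + \frac{577}{3996}\right) + 14} = \frac{1}{\frac{623953}{3996} + 14} = \frac{1}{\frac{679897}{3996}} = \frac{3996}{679897}$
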